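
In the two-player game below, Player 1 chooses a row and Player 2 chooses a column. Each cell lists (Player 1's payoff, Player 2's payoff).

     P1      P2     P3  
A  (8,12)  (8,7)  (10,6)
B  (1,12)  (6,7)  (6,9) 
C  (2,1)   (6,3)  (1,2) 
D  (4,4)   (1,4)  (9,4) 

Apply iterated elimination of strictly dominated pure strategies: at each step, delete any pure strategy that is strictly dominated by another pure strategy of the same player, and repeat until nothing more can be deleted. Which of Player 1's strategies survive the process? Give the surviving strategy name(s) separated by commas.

For Player 1, A strictly dominates B on the remaining columns (P1: 8>1, P2: 8>6, P3: 10>6); eliminate B.
Row C is eliminated: A beats it against every remaining column (P1: 8>2, P2: 8>6, P3: 10>1).
For Player 1, A strictly dominates D on the remaining columns (P1: 8>4, P2: 8>1, P3: 10>9); eliminate D.
Column P2 is eliminated: P1 beats it against every remaining row (A: 12>7).
Player 2's strategy P3 is strictly dominated by P1 (A: 12>6) and is removed.
Among the remaining strategies, none is strictly dominated by another pure strategy of the same player, so the elimination stops.
Surviving strategies — Player 1: {A}; Player 2: {P1}.

A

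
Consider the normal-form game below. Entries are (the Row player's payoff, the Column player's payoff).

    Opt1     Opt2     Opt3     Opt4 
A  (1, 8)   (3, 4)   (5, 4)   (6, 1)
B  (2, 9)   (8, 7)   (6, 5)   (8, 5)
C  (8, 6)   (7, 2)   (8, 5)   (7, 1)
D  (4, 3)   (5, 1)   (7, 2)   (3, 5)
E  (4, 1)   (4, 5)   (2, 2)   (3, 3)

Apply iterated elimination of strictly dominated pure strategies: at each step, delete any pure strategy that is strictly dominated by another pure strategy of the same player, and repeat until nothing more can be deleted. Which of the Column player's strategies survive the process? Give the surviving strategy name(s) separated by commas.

Opt1

The Row player's strategy A is strictly dominated by B (Opt1: 2>1, Opt2: 8>3, Opt3: 6>5, Opt4: 8>6) and is removed.
For the Row player, C strictly dominates D on the remaining columns (Opt1: 8>4, Opt2: 7>5, Opt3: 8>7, Opt4: 7>3); eliminate D.
For the Row player, C strictly dominates E on the remaining columns (Opt1: 8>4, Opt2: 7>4, Opt3: 8>2, Opt4: 7>3); eliminate E.
For the Column player, Opt1 strictly dominates Opt2 on the remaining rows (B: 9>7, C: 6>2); eliminate Opt2.
Column Opt3 is eliminated: Opt1 beats it against every remaining row (B: 9>5, C: 6>5).
For the Column player, Opt1 strictly dominates Opt4 on the remaining rows (B: 9>5, C: 6>1); eliminate Opt4.
The Row player's strategy B is strictly dominated by C (Opt1: 8>2) and is removed.
Among the remaining strategies, none is strictly dominated by another pure strategy of the same player, so the elimination stops.
Surviving strategies — the Row player: {C}; the Column player: {Opt1}.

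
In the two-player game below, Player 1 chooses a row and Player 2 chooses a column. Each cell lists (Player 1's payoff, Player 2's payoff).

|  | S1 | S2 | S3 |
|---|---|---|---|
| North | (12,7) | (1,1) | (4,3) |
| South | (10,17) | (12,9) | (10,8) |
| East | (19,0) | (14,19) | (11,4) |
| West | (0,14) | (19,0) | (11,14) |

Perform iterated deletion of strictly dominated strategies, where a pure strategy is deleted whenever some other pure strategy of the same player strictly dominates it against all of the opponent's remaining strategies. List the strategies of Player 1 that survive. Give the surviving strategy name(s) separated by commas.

East, West

Row North is eliminated: East beats it against every remaining column (S1: 19>12, S2: 14>1, S3: 11>4).
Player 1's strategy South is strictly dominated by East (S1: 19>10, S2: 14>12, S3: 11>10) and is removed.
Among the remaining strategies, none is strictly dominated by another pure strategy of the same player, so the elimination stops.
Surviving strategies — Player 1: {East, West}; Player 2: {S1, S2, S3}.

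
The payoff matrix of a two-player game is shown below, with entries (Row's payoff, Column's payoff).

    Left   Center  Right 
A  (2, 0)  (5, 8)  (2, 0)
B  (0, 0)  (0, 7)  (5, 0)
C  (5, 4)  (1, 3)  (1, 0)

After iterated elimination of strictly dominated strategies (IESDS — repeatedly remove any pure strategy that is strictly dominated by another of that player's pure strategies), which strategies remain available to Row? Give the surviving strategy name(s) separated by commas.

A, C

Column Right is eliminated: Center beats it against every remaining row (A: 8>0, B: 7>0, C: 3>0).
Row's strategy B is strictly dominated by A (Left: 2>0, Center: 5>0) and is removed.
Among the remaining strategies, none is strictly dominated by another pure strategy of the same player, so the elimination stops.
Surviving strategies — Row: {A, C}; Column: {Left, Center}.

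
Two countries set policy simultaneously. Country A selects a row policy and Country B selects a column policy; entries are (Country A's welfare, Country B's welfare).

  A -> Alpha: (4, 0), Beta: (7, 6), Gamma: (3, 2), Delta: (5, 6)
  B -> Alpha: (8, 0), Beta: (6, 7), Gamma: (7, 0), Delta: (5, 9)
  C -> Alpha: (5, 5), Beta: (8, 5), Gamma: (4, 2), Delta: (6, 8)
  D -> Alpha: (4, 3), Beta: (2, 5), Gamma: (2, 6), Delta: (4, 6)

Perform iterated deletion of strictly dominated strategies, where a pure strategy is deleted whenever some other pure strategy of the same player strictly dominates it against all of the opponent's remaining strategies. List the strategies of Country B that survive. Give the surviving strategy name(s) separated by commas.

Delta

Country A's strategy A is strictly dominated by C (Alpha: 5>4, Beta: 8>7, Gamma: 4>3, Delta: 6>5) and is removed.
For Country A, B strictly dominates D on the remaining columns (Alpha: 8>4, Beta: 6>2, Gamma: 7>2, Delta: 5>4); eliminate D.
Country B's strategy Alpha is strictly dominated by Delta (B: 9>0, C: 8>5) and is removed.
Column Beta is eliminated: Delta beats it against every remaining row (B: 9>7, C: 8>5).
Column Gamma is eliminated: Delta beats it against every remaining row (B: 9>0, C: 8>2).
Row B is eliminated: C beats it against every remaining column (Delta: 6>5).
Among the remaining strategies, none is strictly dominated by another pure strategy of the same player, so the elimination stops.
Surviving strategies — Country A: {C}; Country B: {Delta}.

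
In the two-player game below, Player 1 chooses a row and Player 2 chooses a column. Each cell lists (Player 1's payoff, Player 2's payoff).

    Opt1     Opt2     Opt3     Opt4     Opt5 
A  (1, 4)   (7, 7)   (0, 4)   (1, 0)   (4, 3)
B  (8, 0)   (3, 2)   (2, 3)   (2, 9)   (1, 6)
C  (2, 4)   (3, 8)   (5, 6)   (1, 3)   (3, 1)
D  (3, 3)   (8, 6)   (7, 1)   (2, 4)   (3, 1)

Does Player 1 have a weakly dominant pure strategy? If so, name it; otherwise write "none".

none

A fails to dominate B at Opt1 (1<8).
B fails to dominate A at Opt2 (3<7).
C fails to dominate A at Opt2 (3<7).
D fails to dominate A at Opt5 (3<4).
No single strategy dominates all the others.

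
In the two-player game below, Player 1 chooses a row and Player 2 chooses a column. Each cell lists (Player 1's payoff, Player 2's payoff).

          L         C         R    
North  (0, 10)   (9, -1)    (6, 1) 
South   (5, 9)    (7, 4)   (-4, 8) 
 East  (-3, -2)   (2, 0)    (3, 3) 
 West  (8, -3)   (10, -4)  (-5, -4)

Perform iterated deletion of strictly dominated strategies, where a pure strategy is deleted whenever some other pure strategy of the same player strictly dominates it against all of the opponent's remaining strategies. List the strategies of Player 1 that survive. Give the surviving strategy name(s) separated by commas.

Row East is eliminated: North beats it against every remaining column (L: 0>-3, C: 9>2, R: 6>3).
Column C is eliminated: L beats it against every remaining row (North: 10>-1, South: 9>4, West: -3>-4).
Player 2's strategy R is strictly dominated by L (North: 10>1, South: 9>8, West: -3>-4) and is removed.
Row North is eliminated: South beats it against every remaining column (L: 5>0).
Player 1's strategy South is strictly dominated by West (L: 8>5) and is removed.
Among the remaining strategies, none is strictly dominated by another pure strategy of the same player, so the elimination stops.
Surviving strategies — Player 1: {West}; Player 2: {L}.

West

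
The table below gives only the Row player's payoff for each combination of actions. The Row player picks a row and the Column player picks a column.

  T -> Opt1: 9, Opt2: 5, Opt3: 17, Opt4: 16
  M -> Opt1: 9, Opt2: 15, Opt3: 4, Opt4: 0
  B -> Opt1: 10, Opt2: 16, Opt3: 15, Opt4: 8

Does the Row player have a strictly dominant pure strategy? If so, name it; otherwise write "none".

T fails to dominate M at Opt1 (9=9).
M fails to dominate T at Opt1 (9=9).
B fails to dominate T at Opt3 (15<17).
No single strategy dominates all the others.

none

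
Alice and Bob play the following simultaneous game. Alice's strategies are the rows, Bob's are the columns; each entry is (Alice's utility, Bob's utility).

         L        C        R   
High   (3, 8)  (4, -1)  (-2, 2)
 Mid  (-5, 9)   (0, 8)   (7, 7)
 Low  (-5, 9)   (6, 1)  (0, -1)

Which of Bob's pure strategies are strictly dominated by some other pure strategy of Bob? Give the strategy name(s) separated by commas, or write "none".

L: no other strategy beats it everywhere (C at High (8>-1); R at High (8>2)).
C: dominated, since L does at least as well everywhere (High: 8>-1, Mid: 9>8, Low: 9>1).
L strictly dominates R — High: 8>2, Mid: 9>7, Low: 9>-1.

C, R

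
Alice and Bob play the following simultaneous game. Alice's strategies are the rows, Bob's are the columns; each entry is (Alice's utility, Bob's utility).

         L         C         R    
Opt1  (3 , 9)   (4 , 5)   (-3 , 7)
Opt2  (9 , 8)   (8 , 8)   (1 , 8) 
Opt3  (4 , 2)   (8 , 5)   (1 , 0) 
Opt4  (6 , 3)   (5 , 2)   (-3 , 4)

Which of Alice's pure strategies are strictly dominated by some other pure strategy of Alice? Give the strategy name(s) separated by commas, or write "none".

Opt1 is strictly dominated by Opt2 (L: 9>3, C: 8>4, R: 1>-3).
Opt2: no other strategy beats it everywhere (Opt1 at L (9>3); Opt3 at L (9>4); Opt4 at L (9>6)).
Nothing dominates Opt3: Opt1 at L (4>3); Opt2 at C (8=8); Opt4 at C (8>5).
Opt4: dominated, since Opt2 does at least as well everywhere (L: 9>6, C: 8>5, R: 1>-3).

Opt1, Opt4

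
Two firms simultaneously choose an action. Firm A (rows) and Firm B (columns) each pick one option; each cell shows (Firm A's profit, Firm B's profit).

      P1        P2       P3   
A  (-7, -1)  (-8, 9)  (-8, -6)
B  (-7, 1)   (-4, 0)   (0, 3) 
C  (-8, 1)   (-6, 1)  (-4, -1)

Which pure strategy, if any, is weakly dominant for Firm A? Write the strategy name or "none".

B

B vs A: P1: -7=-7, P2: -4>-8, P3: 0>-8.
B vs C: P1: -7>-8, P2: -4>-6, P3: 0>-4.
B is at least as good as every other strategy against every opponent action, so it is weakly dominant.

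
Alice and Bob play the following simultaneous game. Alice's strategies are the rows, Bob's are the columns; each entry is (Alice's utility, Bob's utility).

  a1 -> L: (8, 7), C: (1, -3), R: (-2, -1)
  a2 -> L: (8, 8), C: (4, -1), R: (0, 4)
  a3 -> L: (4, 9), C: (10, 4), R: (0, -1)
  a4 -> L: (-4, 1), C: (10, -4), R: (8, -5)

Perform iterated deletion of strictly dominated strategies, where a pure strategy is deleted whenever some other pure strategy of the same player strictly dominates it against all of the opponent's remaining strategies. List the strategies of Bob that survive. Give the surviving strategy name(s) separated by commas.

L

Column C is eliminated: L beats it against every remaining row (a1: 7>-3, a2: 8>-1, a3: 9>4, a4: 1>-4).
For Bob, L strictly dominates R on the remaining rows (a1: 7>-1, a2: 8>4, a3: 9>-1, a4: 1>-5); eliminate R.
For Alice, a1 strictly dominates a3 on the remaining columns (L: 8>4); eliminate a3.
For Alice, a1 strictly dominates a4 on the remaining columns (L: 8>-4); eliminate a4.
Among the remaining strategies, none is strictly dominated by another pure strategy of the same player, so the elimination stops.
Surviving strategies — Alice: {a1, a2}; Bob: {L}.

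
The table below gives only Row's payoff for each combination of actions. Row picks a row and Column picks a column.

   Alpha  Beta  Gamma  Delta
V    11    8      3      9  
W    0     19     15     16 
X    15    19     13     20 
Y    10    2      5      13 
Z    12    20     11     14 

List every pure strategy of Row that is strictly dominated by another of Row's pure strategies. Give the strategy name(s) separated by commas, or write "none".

V is strictly dominated by X (Alpha: 15>11, Beta: 19>8, Gamma: 13>3, Delta: 20>9).
Nothing dominates W: V at Beta (19>8); X at Beta (19=19); Y at Beta (19>2); Z at Gamma (15>11).
Nothing dominates X: V at Alpha (15>11); W at Alpha (15>0); Y at Alpha (15>10); Z at Alpha (15>12).
Y: dominated, since X does at least as well everywhere (Alpha: 15>10, Beta: 19>2, Gamma: 13>5, Delta: 20>13).
Z is not dominated — it holds its own against V at Alpha (12>11); W at Alpha (12>0); X at Beta (20>19); Y at Alpha (12>10).

V, Y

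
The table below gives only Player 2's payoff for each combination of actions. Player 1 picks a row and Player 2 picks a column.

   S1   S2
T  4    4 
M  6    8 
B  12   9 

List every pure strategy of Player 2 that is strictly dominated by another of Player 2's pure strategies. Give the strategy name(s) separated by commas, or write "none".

none

Nothing dominates S1: S2 at T (4=4).
S2 is not dominated — it holds its own against S1 at T (4=4).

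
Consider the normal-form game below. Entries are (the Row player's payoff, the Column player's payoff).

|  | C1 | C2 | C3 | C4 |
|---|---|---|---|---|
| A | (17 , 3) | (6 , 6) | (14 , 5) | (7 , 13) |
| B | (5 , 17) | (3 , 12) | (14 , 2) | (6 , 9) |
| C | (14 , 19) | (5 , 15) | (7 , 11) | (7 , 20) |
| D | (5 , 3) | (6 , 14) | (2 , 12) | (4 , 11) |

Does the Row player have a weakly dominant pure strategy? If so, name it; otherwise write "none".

A vs B: C1: 17>5, C2: 6>3, C3: 14=14, C4: 7>6.
A vs C: C1: 17>14, C2: 6>5, C3: 14>7, C4: 7=7.
A vs D: C1: 17>5, C2: 6=6, C3: 14>2, C4: 7>4.
A is at least as good as every other strategy against every opponent action, so it is weakly dominant.

A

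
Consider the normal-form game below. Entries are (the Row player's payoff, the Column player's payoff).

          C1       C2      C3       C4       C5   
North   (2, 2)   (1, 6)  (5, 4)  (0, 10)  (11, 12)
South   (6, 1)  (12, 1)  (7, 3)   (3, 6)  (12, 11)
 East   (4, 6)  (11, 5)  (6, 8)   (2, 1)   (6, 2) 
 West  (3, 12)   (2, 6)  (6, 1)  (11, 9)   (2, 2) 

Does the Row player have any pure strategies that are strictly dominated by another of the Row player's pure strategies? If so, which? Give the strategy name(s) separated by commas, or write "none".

North, East

South strictly dominates North — C1: 6>2, C2: 12>1, C3: 7>5, C4: 3>0, C5: 12>11.
South is not dominated — it holds its own against North at C1 (6>2); East at C1 (6>4); West at C1 (6>3).
East is strictly dominated by South (C1: 6>4, C2: 12>11, C3: 7>6, C4: 3>2, C5: 12>6).
Nothing dominates West: North at C1 (3>2); South at C4 (11>3); East at C3 (6=6).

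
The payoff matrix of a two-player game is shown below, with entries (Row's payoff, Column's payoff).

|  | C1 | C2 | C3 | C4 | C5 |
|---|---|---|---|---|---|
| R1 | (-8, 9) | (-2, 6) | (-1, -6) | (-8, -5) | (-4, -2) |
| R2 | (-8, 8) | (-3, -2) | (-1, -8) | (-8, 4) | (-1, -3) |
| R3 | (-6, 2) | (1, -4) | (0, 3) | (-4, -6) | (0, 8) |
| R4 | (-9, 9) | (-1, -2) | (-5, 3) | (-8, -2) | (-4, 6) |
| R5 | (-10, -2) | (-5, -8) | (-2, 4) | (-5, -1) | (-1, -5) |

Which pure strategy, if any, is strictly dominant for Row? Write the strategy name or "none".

R3 vs R1: C1: -6>-8, C2: 1>-2, C3: 0>-1, C4: -4>-8, C5: 0>-4.
R3 vs R2: C1: -6>-8, C2: 1>-3, C3: 0>-1, C4: -4>-8, C5: 0>-1.
R3 vs R4: C1: -6>-9, C2: 1>-1, C3: 0>-5, C4: -4>-8, C5: 0>-4.
R3 vs R5: C1: -6>-10, C2: 1>-5, C3: 0>-2, C4: -4>-5, C5: 0>-1.
R3 strictly beats every other strategy against every opponent action, so it is strictly dominant.

R3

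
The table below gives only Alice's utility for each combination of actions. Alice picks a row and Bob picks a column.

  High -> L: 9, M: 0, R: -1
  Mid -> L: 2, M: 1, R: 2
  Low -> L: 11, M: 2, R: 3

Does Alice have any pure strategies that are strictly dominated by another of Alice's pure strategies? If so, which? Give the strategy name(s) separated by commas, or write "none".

Low strictly dominates High — L: 11>9, M: 2>0, R: 3>-1.
Mid is strictly dominated by Low (L: 11>2, M: 2>1, R: 3>2).
Low is not dominated — it holds its own against High at L (11>9); Mid at L (11>2).

High, Mid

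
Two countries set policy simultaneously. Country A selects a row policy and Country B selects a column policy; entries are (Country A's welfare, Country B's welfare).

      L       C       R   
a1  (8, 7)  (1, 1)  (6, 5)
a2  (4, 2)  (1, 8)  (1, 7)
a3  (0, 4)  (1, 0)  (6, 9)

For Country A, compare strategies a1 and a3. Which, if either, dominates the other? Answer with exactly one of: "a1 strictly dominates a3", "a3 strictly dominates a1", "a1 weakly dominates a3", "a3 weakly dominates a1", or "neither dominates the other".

a1 weakly dominates a3

a1's payoffs vs a3's, by Country B's action — L: 8>0, C: 1=1, R: 6=6.
a1 is at least as good everywhere and strictly better somewhere (tied only at C, R), so a1 weakly but not strictly dominates a3.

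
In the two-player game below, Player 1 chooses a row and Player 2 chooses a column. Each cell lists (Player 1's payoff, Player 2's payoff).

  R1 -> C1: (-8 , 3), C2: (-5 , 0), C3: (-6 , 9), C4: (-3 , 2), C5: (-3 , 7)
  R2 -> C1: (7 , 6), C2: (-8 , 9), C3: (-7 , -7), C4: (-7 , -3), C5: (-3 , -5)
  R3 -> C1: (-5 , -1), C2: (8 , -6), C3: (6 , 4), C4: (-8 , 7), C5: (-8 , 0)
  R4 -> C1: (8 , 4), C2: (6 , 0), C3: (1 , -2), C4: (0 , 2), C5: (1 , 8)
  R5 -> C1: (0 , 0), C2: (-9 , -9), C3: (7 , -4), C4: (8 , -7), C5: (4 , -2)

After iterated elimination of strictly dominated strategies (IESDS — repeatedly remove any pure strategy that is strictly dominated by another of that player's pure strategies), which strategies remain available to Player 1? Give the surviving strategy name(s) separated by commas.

R4, R5

Row R1 is eliminated: R4 beats it against every remaining column (C1: 8>-8, C2: 6>-5, C3: 1>-6, C4: 0>-3, C5: 1>-3).
For Player 1, R4 strictly dominates R2 on the remaining columns (C1: 8>7, C2: 6>-8, C3: 1>-7, C4: 0>-7, C5: 1>-3); eliminate R2.
For Player 2, C1 strictly dominates C2 on the remaining rows (R3: -1>-6, R4: 4>0, R5: 0>-9); eliminate C2.
Player 1's strategy R3 is strictly dominated by R5 (C1: 0>-5, C3: 7>6, C4: 8>-8, C5: 4>-8) and is removed.
Column C3 is eliminated: C1 beats it against every remaining row (R4: 4>-2, R5: 0>-4).
Column C4 is eliminated: C1 beats it against every remaining row (R4: 4>2, R5: 0>-7).
Among the remaining strategies, none is strictly dominated by another pure strategy of the same player, so the elimination stops.
Surviving strategies — Player 1: {R4, R5}; Player 2: {C1, C5}.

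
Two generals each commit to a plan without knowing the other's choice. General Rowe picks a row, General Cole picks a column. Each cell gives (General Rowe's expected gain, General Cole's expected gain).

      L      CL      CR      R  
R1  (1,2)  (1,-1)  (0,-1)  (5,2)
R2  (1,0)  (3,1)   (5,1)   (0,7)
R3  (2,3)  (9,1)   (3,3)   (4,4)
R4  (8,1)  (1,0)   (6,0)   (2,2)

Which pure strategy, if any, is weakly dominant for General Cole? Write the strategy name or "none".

R

R vs L: R1: 2=2, R2: 7>0, R3: 4>3, R4: 2>1.
R vs CL: R1: 2>-1, R2: 7>1, R3: 4>1, R4: 2>0.
R vs CR: R1: 2>-1, R2: 7>1, R3: 4>3, R4: 2>0.
R is at least as good as every other strategy against every opponent action, so it is weakly dominant.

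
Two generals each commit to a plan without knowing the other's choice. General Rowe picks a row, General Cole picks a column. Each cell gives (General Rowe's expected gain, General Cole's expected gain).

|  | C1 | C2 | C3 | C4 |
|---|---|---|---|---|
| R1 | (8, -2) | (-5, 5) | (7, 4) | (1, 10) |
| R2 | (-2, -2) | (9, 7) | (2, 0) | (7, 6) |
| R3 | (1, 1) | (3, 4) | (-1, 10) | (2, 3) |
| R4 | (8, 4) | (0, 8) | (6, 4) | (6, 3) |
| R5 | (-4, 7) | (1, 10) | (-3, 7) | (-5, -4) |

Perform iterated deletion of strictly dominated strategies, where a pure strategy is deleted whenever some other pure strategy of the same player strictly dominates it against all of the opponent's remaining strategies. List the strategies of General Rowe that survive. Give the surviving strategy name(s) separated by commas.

General Rowe's strategy R5 is strictly dominated by R2 (C1: -2>-4, C2: 9>1, C3: 2>-3, C4: 7>-5) and is removed.
General Cole's strategy C1 is strictly dominated by C2 (R1: 5>-2, R2: 7>-2, R3: 4>1, R4: 8>4) and is removed.
For General Rowe, R2 strictly dominates R3 on the remaining columns (C2: 9>3, C3: 2>-1, C4: 7>2); eliminate R3.
For General Cole, C2 strictly dominates C3 on the remaining rows (R1: 5>4, R2: 7>0, R4: 8>4); eliminate C3.
General Rowe's strategy R1 is strictly dominated by R2 (C2: 9>-5, C4: 7>1) and is removed.
Row R4 is eliminated: R2 beats it against every remaining column (C2: 9>0, C4: 7>6).
For General Cole, C2 strictly dominates C4 on the remaining rows (R2: 7>6); eliminate C4.
Among the remaining strategies, none is strictly dominated by another pure strategy of the same player, so the elimination stops.
Surviving strategies — General Rowe: {R2}; General Cole: {C2}.

R2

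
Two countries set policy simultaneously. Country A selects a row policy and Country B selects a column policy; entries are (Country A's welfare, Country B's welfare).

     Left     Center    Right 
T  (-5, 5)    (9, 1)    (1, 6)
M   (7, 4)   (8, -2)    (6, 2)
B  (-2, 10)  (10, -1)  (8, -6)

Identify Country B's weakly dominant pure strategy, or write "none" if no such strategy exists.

none

Left fails to dominate Right at T (5<6).
Center fails to dominate Left at T (1<5).
Right fails to dominate Left at M (2<4).
No single strategy dominates all the others.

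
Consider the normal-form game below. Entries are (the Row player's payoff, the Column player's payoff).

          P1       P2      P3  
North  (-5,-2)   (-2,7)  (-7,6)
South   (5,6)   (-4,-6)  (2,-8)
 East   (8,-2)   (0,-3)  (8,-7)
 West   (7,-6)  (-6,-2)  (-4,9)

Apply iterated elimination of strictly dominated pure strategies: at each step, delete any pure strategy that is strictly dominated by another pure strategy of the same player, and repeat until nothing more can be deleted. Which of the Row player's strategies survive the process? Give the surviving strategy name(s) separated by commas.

East

The Row player's strategy North is strictly dominated by East (P1: 8>-5, P2: 0>-2, P3: 8>-7) and is removed.
The Row player's strategy South is strictly dominated by East (P1: 8>5, P2: 0>-4, P3: 8>2) and is removed.
For the Row player, East strictly dominates West on the remaining columns (P1: 8>7, P2: 0>-6, P3: 8>-4); eliminate West.
The Column player's strategy P2 is strictly dominated by P1 (East: -2>-3) and is removed.
The Column player's strategy P3 is strictly dominated by P1 (East: -2>-7) and is removed.
Among the remaining strategies, none is strictly dominated by another pure strategy of the same player, so the elimination stops.
Surviving strategies — the Row player: {East}; the Column player: {P1}.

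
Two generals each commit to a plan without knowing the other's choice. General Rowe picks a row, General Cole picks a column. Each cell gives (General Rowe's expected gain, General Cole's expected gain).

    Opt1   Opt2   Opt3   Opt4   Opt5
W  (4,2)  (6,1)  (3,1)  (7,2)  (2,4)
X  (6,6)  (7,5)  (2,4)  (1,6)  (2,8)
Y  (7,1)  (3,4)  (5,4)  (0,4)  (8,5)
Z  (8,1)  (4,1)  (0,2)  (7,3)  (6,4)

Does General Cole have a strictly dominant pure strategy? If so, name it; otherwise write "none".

Opt5 vs Opt1: W: 4>2, X: 8>6, Y: 5>1, Z: 4>1.
Opt5 vs Opt2: W: 4>1, X: 8>5, Y: 5>4, Z: 4>1.
Opt5 vs Opt3: W: 4>1, X: 8>4, Y: 5>4, Z: 4>2.
Opt5 vs Opt4: W: 4>2, X: 8>6, Y: 5>4, Z: 4>3.
Opt5 strictly beats every other strategy against every opponent action, so it is strictly dominant.

Opt5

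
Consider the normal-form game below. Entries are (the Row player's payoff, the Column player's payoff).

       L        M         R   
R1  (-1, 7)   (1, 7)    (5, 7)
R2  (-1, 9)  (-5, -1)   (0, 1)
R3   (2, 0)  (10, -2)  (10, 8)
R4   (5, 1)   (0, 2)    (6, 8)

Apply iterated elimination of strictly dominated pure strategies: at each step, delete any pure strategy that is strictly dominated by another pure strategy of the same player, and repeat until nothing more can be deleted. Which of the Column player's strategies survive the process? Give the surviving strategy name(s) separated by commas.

The Row player's strategy R1 is strictly dominated by R3 (L: 2>-1, M: 10>1, R: 10>5) and is removed.
The Row player's strategy R2 is strictly dominated by R3 (L: 2>-1, M: 10>-5, R: 10>0) and is removed.
Column L is eliminated: R beats it against every remaining row (R3: 8>0, R4: 8>1).
The Row player's strategy R4 is strictly dominated by R3 (M: 10>0, R: 10>6) and is removed.
Column M is eliminated: R beats it against every remaining row (R3: 8>-2).
Among the remaining strategies, none is strictly dominated by another pure strategy of the same player, so the elimination stops.
Surviving strategies — the Row player: {R3}; the Column player: {R}.

R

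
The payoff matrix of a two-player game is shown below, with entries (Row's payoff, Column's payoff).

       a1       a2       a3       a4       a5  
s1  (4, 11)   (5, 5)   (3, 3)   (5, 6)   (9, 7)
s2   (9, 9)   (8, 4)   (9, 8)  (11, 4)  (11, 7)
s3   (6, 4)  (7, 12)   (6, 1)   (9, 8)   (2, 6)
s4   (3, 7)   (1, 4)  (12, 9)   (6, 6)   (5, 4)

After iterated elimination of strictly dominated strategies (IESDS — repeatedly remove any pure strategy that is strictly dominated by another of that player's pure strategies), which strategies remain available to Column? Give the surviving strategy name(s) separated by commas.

For Row, s2 strictly dominates s1 on the remaining columns (a1: 9>4, a2: 8>5, a3: 9>3, a4: 11>5, a5: 11>9); eliminate s1.
Row s3 is eliminated: s2 beats it against every remaining column (a1: 9>6, a2: 8>7, a3: 9>6, a4: 11>9, a5: 11>2).
Column a2 is eliminated: a1 beats it against every remaining row (s2: 9>4, s4: 7>4).
Column's strategy a4 is strictly dominated by a1 (s2: 9>4, s4: 7>6) and is removed.
For Column, a1 strictly dominates a5 on the remaining rows (s2: 9>7, s4: 7>4); eliminate a5.
Among the remaining strategies, none is strictly dominated by another pure strategy of the same player, so the elimination stops.
Surviving strategies — Row: {s2, s4}; Column: {a1, a3}.

a1, a3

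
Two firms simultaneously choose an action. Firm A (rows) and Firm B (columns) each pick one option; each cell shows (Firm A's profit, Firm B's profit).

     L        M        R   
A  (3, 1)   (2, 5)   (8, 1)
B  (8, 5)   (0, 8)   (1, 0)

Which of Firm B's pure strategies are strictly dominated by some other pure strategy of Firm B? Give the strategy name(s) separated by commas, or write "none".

L: dominated, since M does at least as well everywhere (A: 5>1, B: 8>5).
M is not dominated — it holds its own against L at A (5>1); R at A (5>1).
M strictly dominates R — A: 5>1, B: 8>0.

L, R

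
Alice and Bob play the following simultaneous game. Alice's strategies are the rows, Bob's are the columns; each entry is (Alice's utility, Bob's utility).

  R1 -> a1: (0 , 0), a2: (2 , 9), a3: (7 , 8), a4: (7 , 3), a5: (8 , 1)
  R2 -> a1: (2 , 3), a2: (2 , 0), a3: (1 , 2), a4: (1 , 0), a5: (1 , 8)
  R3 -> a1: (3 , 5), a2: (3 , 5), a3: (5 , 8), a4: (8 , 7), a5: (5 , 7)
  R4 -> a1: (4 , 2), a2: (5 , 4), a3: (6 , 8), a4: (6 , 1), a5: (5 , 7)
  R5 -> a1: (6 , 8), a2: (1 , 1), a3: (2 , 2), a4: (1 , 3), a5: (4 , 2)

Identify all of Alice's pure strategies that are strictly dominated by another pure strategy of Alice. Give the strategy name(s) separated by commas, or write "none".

R2

R1: no other strategy beats it everywhere (R2 at a2 (2=2); R3 at a3 (7>5); R4 at a3 (7>6); R5 at a2 (2>1)).
R2: dominated, since R3 does at least as well everywhere (a1: 3>2, a2: 3>2, a3: 5>1, a4: 8>1, a5: 5>1).
R3 is not dominated — it holds its own against R1 at a1 (3>0); R2 at a1 (3>2); R4 at a4 (8>6); R5 at a2 (3>1).
Nothing dominates R4: R1 at a1 (4>0); R2 at a1 (4>2); R3 at a1 (4>3); R5 at a2 (5>1).
R5: no other strategy beats it everywhere (R1 at a1 (6>0); R2 at a1 (6>2); R3 at a1 (6>3); R4 at a1 (6>4)).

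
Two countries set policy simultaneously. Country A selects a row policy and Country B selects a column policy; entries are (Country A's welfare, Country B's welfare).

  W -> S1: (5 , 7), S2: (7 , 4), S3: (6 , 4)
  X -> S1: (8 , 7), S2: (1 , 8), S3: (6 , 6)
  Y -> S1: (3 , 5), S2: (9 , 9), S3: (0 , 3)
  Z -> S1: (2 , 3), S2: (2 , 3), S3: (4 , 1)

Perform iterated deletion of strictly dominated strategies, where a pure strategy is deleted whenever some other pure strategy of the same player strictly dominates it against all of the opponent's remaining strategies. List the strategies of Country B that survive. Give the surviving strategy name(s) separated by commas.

S1, S2

Country A's strategy Z is strictly dominated by W (S1: 5>2, S2: 7>2, S3: 6>4) and is removed.
Country B's strategy S3 is strictly dominated by S1 (W: 7>4, X: 7>6, Y: 5>3) and is removed.
Among the remaining strategies, none is strictly dominated by another pure strategy of the same player, so the elimination stops.
Surviving strategies — Country A: {W, X, Y}; Country B: {S1, S2}.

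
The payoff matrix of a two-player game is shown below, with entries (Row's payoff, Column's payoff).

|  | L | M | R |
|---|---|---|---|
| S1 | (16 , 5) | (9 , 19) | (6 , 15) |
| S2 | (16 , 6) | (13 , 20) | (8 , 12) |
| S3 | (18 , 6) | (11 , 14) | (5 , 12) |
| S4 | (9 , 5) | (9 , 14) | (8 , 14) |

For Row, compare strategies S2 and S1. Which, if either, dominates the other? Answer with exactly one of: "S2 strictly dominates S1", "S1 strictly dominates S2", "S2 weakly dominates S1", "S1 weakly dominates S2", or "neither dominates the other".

S2's payoffs vs S1's, by Column's action — L: 16=16, M: 13>9, R: 8>6.
S2 is at least as good everywhere and strictly better somewhere (tied only at L), so S2 weakly but not strictly dominates S1.

S2 weakly dominates S1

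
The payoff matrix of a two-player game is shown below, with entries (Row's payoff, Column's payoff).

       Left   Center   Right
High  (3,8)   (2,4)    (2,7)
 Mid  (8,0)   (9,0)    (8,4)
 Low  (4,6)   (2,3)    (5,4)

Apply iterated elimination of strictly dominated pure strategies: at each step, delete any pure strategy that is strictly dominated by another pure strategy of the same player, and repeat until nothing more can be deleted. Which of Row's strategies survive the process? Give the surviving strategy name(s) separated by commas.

Mid

Row High is eliminated: Mid beats it against every remaining column (Left: 8>3, Center: 9>2, Right: 8>2).
For Row, Mid strictly dominates Low on the remaining columns (Left: 8>4, Center: 9>2, Right: 8>5); eliminate Low.
Column Left is eliminated: Right beats it against every remaining row (Mid: 4>0).
For Column, Right strictly dominates Center on the remaining rows (Mid: 4>0); eliminate Center.
Among the remaining strategies, none is strictly dominated by another pure strategy of the same player, so the elimination stops.
Surviving strategies — Row: {Mid}; Column: {Right}.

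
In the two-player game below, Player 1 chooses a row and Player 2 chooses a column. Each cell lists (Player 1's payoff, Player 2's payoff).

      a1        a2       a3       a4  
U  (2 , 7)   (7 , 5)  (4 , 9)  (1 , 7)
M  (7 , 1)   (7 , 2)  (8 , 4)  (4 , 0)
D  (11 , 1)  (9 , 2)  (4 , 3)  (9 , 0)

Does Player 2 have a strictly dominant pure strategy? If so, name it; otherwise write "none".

a3 vs a1: U: 9>7, M: 4>1, D: 3>1.
a3 vs a2: U: 9>5, M: 4>2, D: 3>2.
a3 vs a4: U: 9>7, M: 4>0, D: 3>0.
a3 strictly beats every other strategy against every opponent action, so it is strictly dominant.

a3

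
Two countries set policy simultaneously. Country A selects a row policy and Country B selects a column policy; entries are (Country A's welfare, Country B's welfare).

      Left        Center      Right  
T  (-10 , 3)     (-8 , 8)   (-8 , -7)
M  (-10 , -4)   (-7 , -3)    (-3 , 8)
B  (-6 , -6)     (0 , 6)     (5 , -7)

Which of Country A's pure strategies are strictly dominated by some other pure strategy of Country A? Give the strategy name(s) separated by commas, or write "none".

T, M

T: dominated, since B does at least as well everywhere (Left: -6>-10, Center: 0>-8, Right: 5>-8).
B strictly dominates M — Left: -6>-10, Center: 0>-7, Right: 5>-3.
B: no other strategy beats it everywhere (T at Left (-6>-10); M at Left (-6>-10)).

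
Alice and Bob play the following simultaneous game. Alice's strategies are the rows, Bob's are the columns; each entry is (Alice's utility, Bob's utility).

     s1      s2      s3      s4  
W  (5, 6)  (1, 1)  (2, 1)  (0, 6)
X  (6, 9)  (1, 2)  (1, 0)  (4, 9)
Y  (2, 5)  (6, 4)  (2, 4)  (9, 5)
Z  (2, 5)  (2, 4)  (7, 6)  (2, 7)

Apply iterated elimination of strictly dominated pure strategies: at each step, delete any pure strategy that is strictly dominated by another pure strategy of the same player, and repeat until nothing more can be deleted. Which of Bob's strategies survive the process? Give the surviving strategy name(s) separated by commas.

Column s2 is eliminated: s1 beats it against every remaining row (W: 6>1, X: 9>2, Y: 5>4, Z: 5>4).
Column s3 is eliminated: s4 beats it against every remaining row (W: 6>1, X: 9>0, Y: 5>4, Z: 7>6).
Row W is eliminated: X beats it against every remaining column (s1: 6>5, s4: 4>0).
Alice's strategy Z is strictly dominated by X (s1: 6>2, s4: 4>2) and is removed.
Among the remaining strategies, none is strictly dominated by another pure strategy of the same player, so the elimination stops.
Surviving strategies — Alice: {X, Y}; Bob: {s1, s4}.

s1, s4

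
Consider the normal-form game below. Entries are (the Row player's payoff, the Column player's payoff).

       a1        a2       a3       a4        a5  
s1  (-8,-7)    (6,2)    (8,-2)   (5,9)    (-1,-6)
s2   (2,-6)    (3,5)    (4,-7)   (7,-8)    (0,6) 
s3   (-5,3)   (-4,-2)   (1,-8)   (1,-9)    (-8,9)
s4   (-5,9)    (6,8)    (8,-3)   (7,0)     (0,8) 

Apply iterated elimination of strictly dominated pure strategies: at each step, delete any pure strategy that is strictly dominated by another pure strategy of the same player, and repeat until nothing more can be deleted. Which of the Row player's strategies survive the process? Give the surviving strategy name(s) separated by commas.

The Row player's strategy s3 is strictly dominated by s2 (a1: 2>-5, a2: 3>-4, a3: 4>1, a4: 7>1, a5: 0>-8) and is removed.
Column a3 is eliminated: a2 beats it against every remaining row (s1: 2>-2, s2: 5>-7, s4: 8>-3).
Among the remaining strategies, none is strictly dominated by another pure strategy of the same player, so the elimination stops.
Surviving strategies — the Row player: {s1, s2, s4}; the Column player: {a1, a2, a4, a5}.

s1, s2, s4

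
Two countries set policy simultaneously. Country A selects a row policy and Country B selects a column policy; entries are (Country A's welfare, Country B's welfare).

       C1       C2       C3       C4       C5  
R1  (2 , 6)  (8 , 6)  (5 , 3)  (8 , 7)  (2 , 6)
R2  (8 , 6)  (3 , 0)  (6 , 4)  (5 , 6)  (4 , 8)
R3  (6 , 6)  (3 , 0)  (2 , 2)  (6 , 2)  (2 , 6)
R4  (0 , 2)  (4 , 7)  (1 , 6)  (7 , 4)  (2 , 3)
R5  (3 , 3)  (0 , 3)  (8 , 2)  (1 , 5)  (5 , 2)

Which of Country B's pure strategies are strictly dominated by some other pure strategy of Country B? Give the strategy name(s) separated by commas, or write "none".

C1 is not dominated — it holds its own against C2 at R1 (6=6); C3 at R1 (6>3); C4 at R2 (6=6); C5 at R1 (6=6).
Nothing dominates C2: C1 at R1 (6=6); C3 at R1 (6>3); C4 at R4 (7>4); C5 at R1 (6=6).
C3: no other strategy beats it everywhere (C1 at R4 (6>2); C2 at R2 (4>0); C4 at R3 (2=2); C5 at R4 (6>3)).
C4 is not dominated — it holds its own against C1 at R1 (7>6); C2 at R1 (7>6); C3 at R1 (7>3); C5 at R1 (7>6).
Nothing dominates C5: C1 at R1 (6=6); C2 at R1 (6=6); C3 at R1 (6>3); C4 at R2 (8>6).

none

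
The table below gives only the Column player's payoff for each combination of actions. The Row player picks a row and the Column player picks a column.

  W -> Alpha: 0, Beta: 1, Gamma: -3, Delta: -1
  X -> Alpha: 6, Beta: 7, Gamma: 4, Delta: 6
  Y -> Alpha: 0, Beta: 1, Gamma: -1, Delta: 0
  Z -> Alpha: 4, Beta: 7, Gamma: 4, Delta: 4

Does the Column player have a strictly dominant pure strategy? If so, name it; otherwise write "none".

Beta vs Alpha: W: 1>0, X: 7>6, Y: 1>0, Z: 7>4.
Beta vs Gamma: W: 1>-3, X: 7>4, Y: 1>-1, Z: 7>4.
Beta vs Delta: W: 1>-1, X: 7>6, Y: 1>0, Z: 7>4.
Beta strictly beats every other strategy against every opponent action, so it is strictly dominant.

Beta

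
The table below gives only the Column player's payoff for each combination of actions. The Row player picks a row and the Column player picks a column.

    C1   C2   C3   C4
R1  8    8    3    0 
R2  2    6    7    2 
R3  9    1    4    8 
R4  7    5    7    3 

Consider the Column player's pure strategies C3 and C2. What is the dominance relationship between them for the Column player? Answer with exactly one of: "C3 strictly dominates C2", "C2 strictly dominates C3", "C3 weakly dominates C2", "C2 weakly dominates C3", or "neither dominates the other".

neither dominates the other

Compare C3 to C2 across every action of the Row player: R1: 3<8, R2: 7>6, R3: 4>1, R4: 7>5.
C3 does better at R2, R3, R4 but worse at R1; neither strategy dominates the other.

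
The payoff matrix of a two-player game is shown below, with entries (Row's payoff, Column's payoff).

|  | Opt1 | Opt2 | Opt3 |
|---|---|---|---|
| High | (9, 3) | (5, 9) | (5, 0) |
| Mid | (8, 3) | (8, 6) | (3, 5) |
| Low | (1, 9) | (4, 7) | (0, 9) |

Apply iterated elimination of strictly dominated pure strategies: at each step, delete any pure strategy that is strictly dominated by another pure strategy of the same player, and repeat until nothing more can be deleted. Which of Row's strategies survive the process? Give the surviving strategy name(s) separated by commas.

Mid

Row's strategy Low is strictly dominated by High (Opt1: 9>1, Opt2: 5>4, Opt3: 5>0) and is removed.
For Column, Opt2 strictly dominates Opt1 on the remaining rows (High: 9>3, Mid: 6>3); eliminate Opt1.
For Column, Opt2 strictly dominates Opt3 on the remaining rows (High: 9>0, Mid: 6>5); eliminate Opt3.
For Row, Mid strictly dominates High on the remaining columns (Opt2: 8>5); eliminate High.
Among the remaining strategies, none is strictly dominated by another pure strategy of the same player, so the elimination stops.
Surviving strategies — Row: {Mid}; Column: {Opt2}.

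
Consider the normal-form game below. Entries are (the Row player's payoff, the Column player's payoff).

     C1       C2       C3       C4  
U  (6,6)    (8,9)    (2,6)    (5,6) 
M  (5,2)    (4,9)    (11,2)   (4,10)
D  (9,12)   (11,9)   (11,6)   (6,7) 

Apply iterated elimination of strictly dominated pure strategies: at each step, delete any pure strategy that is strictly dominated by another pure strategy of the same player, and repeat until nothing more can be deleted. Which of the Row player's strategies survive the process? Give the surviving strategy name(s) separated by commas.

D

Row U is eliminated: D beats it against every remaining column (C1: 9>6, C2: 11>8, C3: 11>2, C4: 6>5).
For the Column player, C2 strictly dominates C3 on the remaining rows (M: 9>2, D: 9>6); eliminate C3.
The Row player's strategy M is strictly dominated by D (C1: 9>5, C2: 11>4, C4: 6>4) and is removed.
The Column player's strategy C2 is strictly dominated by C1 (D: 12>9) and is removed.
The Column player's strategy C4 is strictly dominated by C1 (D: 12>7) and is removed.
Among the remaining strategies, none is strictly dominated by another pure strategy of the same player, so the elimination stops.
Surviving strategies — the Row player: {D}; the Column player: {C1}.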